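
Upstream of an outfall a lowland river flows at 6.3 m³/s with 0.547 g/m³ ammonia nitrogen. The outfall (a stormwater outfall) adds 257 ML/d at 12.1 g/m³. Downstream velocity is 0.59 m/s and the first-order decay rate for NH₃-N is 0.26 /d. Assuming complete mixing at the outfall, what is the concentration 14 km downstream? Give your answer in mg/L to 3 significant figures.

257 ML/d = 2.975 m³/s.
After complete mixing, C₀ = (2.975·12.1 + 6.3·0.547) / 9.275 = 4.252 mg/L.
Travel time t = 1.4e+04 m / 0.59 m/s = 2.373e+04 s = 0.2746 d.
C = 4.252·exp(−0.26·0.2746) = 4.252·0.9311 = 3.959 mg/L.

3.96 mg/L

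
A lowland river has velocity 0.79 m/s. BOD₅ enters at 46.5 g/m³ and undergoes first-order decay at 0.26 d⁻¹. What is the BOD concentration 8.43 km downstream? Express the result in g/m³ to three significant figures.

Travel time t = 8.43 km / 0.79 m/s = 8430/0.79 = 1.067e+04 s = 0.1235 d.
First-order decay: C = 46.5·exp(−0.26·0.1235) = 46.5·0.9684 = 45.03 g/m³.

45.0 g/m³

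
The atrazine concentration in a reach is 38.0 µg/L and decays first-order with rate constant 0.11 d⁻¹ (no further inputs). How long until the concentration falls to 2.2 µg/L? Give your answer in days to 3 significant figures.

t = ln(C₀/C)/k = ln(38.0/2.2)/0.11 = 2.849/0.11 = 25.9 d.

25.9 d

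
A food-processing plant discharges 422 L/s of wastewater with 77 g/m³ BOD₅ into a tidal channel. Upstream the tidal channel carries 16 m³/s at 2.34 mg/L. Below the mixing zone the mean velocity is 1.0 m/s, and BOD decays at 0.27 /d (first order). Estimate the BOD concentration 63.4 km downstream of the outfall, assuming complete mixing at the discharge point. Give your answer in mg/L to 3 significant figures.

3.49 mg/L

422 L/s = 0.422 m³/s.
After complete mixing, C₀ = (0.422·77 + 16·2.34) / 16.42 = 4.259 mg/L.
Travel time t = 6.34e+04 m / 1.0 m/s = 6.34e+04 s = 0.7338 d.
C = 4.259·exp(−0.27·0.7338) = 4.259·0.8203 = 3.493 mg/L.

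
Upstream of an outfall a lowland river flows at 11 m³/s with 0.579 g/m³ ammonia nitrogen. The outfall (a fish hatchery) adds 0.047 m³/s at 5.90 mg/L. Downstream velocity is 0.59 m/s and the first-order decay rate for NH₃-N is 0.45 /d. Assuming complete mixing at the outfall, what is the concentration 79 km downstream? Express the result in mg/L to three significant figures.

After complete mixing, C₀ = (0.047·5.9 + 11·0.579) / 11.05 = 0.6016 mg/L.
Travel time t = 7.9e+04 m / 0.59 m/s = 1.339e+05 s = 1.55 d.
C = 0.6016·exp(−0.45·1.55) = 0.6016·0.4979 = 0.2995 mg/L.

0.300 mg/L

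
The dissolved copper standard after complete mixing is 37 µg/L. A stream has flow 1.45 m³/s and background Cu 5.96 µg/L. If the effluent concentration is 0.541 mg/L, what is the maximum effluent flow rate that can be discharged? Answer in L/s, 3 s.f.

5.96 µg/L = 0.00596 mg/L.
37 µg/L = 0.037 mg/L.
Mass balance at complete mixing: C_std·(Q_w + Q_r) = Q_w·C_e + Q_r·C_b.
Rearranging, Q_w = Q_r·(C_std − C_b)/(C_e − C_std) = 1.45·(0.037 − 0.00596) / (0.541 − 0.037) = 0.0893 m³/s.
= 89.3 L/s.

89.3 L/s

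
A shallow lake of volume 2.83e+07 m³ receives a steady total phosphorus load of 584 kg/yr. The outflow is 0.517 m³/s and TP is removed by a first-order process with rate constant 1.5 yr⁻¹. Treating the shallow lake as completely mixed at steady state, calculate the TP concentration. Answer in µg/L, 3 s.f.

9.94 µg/L

Outflow Q = 0.517 m³/s × 3.156e+07 s/yr = 1.632e+07 m³/yr.
Steady-state CSTR mass balance: W = Q·C + k·V·C, so C = W/(Q + kV).
Q + kV = 1.632e+07 + 1.5·2.83e+07 = 5.877e+07 m³/yr.
C = 584/5.877e+07 = 9.938e-06 kg/m³ = 0.009938 mg/L = 9.938 µg/L.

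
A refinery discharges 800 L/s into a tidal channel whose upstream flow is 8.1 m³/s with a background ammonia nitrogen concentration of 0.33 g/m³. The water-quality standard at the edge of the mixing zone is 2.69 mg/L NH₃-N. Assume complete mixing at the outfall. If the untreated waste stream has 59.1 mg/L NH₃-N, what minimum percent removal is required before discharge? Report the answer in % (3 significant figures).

55.0 %

800 L/s = 0.8 m³/s.
Mass balance: 2.69·8.9 = 0.8·Cₑ + 8.1·0.33.
Cₑ = (23.94 − 2.673) / 0.8 = 26.59 mg/L.
Required removal = 1 − 26.59/59.1 = 55.02 %.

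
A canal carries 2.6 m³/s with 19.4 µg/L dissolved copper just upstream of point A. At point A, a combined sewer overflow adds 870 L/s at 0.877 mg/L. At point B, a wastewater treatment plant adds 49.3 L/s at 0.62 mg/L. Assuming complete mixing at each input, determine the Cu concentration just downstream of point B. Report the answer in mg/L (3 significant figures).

19.4 µg/L = 0.0194 mg/L.
870 L/s = 0.87 m³/s.
After input A: C = (2.6·0.0194 + 0.87·0.877) / 3.47 = 0.2344 mg/L.
49.3 L/s = 0.0493 m³/s.
After input B: C = (3.47·0.2344 + 0.0493·0.62) / 3.519 = 0.2398 mg/L.

0.240 mg/L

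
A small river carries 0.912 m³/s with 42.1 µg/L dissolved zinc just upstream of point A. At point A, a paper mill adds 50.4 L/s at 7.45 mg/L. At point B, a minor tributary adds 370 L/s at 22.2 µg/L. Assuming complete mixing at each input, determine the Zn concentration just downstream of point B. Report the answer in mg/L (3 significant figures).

0.317 mg/L

42.1 µg/L = 0.0421 mg/L.
50.4 L/s = 0.0504 m³/s.
After input A: C = (0.912·0.0421 + 0.0504·7.45) / 0.9624 = 0.43 mg/L.
370 L/s = 0.37 m³/s.
22.2 µg/L = 0.0222 mg/L.
After input B: C = (0.9624·0.43 + 0.37·0.0222) / 1.332 = 0.3168 mg/L.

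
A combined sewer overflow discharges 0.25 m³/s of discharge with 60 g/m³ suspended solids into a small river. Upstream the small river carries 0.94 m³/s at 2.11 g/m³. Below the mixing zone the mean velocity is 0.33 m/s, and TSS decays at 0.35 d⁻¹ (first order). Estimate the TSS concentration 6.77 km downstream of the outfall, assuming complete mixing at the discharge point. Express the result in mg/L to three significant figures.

13.1 mg/L

After complete mixing, C₀ = (0.25·60 + 0.94·2.11) / 1.19 = 14.27 mg/L.
Travel time t = 6770 m / 0.33 m/s = 2.052e+04 s = 0.2374 d.
C = 14.27·exp(−0.35·0.2374) = 14.27·0.9203 = 13.13 mg/L.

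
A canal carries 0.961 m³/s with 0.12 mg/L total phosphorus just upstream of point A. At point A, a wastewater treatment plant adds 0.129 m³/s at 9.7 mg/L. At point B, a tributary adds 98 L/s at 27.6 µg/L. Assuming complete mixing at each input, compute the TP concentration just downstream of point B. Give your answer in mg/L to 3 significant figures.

After input A: C = (0.961·0.12 + 0.129·9.7) / 1.09 = 1.254 mg/L.
98 L/s = 0.098 m³/s.
27.6 µg/L = 0.0276 mg/L.
After input B: C = (1.09·1.254 + 0.098·0.0276) / 1.188 = 1.153 mg/L.

1.15 mg/L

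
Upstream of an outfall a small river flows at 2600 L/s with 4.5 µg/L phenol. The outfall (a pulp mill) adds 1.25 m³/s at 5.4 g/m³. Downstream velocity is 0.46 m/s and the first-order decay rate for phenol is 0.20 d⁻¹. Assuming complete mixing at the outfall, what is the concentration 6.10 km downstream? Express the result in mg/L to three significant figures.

1.70 mg/L

2600 L/s = 2.6 m³/s.
4.5 µg/L = 0.0045 mg/L.
After complete mixing, C₀ = (1.25·5.4 + 2.6·0.0045) / 3.85 = 1.756 mg/L.
Travel time t = 6100 m / 0.46 m/s = 1.326e+04 s = 0.1535 d.
C = 1.756·exp(−0.20·0.1535) = 1.756·0.9698 = 1.703 mg/L.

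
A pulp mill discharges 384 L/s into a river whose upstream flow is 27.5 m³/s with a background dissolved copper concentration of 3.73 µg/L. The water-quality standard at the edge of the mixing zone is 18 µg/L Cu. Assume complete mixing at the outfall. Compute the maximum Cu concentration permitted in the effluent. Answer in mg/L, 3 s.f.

384 L/s = 0.384 m³/s.
3.73 µg/L = 0.00373 mg/L.
18 µg/L = 0.018 mg/L.
Mass balance: 0.018·27.88 = 0.384·Cₑ + 27.5·0.00373.
Cₑ = (0.5019 − 0.1026) / 0.384 = 1.04 mg/L.

1.04 mg/L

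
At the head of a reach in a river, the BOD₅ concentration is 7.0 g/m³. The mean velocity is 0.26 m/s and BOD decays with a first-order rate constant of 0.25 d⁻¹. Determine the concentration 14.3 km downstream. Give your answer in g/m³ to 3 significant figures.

5.97 g/m³

Travel time t = 14.3 km / 0.26 m/s = 1.43e+04/0.26 = 5.5e+04 s = 0.6366 d.
First-order decay: C = 7.0·exp(−0.25·0.6366) = 7.0·0.8529 = 5.97 g/m³.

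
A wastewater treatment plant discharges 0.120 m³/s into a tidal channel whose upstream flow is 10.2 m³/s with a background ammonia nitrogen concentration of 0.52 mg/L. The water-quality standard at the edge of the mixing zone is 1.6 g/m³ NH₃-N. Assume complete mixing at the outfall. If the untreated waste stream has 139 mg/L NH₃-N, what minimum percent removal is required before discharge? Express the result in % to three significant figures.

Mass balance: 1.6·10.32 = 0.12·Cₑ + 10.2·0.52.
Cₑ = (16.51 − 5.304) / 0.12 = 93.4 mg/L.
Required removal = 1 − 93.4/139 = 32.81 %.

32.8 %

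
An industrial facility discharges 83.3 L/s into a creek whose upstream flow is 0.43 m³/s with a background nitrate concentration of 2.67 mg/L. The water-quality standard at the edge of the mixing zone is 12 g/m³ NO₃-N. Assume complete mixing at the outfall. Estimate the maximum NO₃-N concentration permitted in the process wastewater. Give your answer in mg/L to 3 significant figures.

83.3 L/s = 0.0833 m³/s.
Mass balance: 12·0.5133 = 0.0833·Cₑ + 0.43·2.67.
Cₑ = (6.16 − 1.148) / 0.0833 = 60.16 mg/L.

60.2 mg/L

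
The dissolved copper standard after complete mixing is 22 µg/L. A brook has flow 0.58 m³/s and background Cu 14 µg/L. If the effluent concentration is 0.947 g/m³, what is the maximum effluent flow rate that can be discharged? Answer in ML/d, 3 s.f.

0.433 ML/d

14 µg/L = 0.014 mg/L.
22 µg/L = 0.022 mg/L.
Mass balance at complete mixing: C_std·(Q_w + Q_r) = Q_w·C_e + Q_r·C_b.
Rearranging, Q_w = Q_r·(C_std − C_b)/(C_e − C_std) = 0.58·(0.022 − 0.014) / (0.947 − 0.022) = 0.005016 m³/s.
= 0.4334 ML/d.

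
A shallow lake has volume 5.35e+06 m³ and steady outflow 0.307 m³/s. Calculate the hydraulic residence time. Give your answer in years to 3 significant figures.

0.552 yr

Q = 0.307 m³/s × 3.156e+07 s/yr = 9.688e+06 m³/yr.
Hydraulic residence time τ = V/Q = 5.35e+06/9.688e+06 = 0.5522 yr.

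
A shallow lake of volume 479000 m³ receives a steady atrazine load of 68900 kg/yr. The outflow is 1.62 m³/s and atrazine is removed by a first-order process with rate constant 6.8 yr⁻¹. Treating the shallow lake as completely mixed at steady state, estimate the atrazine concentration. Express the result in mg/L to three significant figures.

Outflow Q = 1.62 m³/s × 3.156e+07 s/yr = 5.112e+07 m³/yr.
Steady-state CSTR mass balance: W = Q·C + k·V·C, so C = W/(Q + kV).
Q + kV = 5.112e+07 + 6.8·479000 = 5.438e+07 m³/yr.
C = 68900/5.438e+07 = 0.001267 kg/m³ = 1.267 mg/L.

1.27 mg/L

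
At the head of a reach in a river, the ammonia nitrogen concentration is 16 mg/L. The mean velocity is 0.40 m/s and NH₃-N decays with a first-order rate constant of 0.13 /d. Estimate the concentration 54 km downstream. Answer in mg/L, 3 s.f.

Travel time t = 54 km / 0.40 m/s = 5.4e+04/0.40 = 1.35e+05 s = 1.562 d.
First-order decay: C = 16·exp(−0.13·1.562) = 16·0.8162 = 13.06 mg/L.

13.1 mg/L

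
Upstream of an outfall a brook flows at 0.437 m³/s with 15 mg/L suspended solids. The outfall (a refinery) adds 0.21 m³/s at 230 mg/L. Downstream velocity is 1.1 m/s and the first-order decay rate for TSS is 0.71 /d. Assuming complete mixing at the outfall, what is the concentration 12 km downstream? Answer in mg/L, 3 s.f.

After complete mixing, C₀ = (0.21·230 + 0.437·15) / 0.647 = 84.78 mg/L.
Travel time t = 1.2e+04 m / 1.1 m/s = 1.091e+04 s = 0.1263 d.
C = 84.78·exp(−0.71·0.1263) = 84.78·0.9143 = 77.51 mg/L.

77.5 mg/L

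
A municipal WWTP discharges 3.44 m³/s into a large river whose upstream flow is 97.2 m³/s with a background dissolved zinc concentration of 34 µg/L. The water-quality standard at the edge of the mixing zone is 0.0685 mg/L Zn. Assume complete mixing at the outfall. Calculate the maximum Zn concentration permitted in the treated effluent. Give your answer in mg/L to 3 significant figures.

34 µg/L = 0.034 mg/L.
Mass balance: 0.0685·100.6 = 3.44·Cₑ + 97.2·0.034.
Cₑ = (6.894 − 3.305) / 3.44 = 1.043 mg/L.

1.04 mg/L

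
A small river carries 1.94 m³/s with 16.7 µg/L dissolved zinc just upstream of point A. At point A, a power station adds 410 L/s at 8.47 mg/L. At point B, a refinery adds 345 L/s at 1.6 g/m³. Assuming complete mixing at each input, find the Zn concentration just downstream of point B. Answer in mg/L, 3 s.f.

16.7 µg/L = 0.0167 mg/L.
410 L/s = 0.41 m³/s.
After input A: C = (1.94·0.0167 + 0.41·8.47) / 2.35 = 1.492 mg/L.
345 L/s = 0.345 m³/s.
After input B: C = (2.35·1.492 + 0.345·1.6) / 2.695 = 1.505 mg/L.

1.51 mg/L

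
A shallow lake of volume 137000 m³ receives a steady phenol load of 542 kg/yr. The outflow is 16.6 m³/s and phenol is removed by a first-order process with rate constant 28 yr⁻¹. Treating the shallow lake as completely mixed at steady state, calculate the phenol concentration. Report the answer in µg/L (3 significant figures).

Outflow Q = 16.6 m³/s × 3.156e+07 s/yr = 5.239e+08 m³/yr.
Steady-state CSTR mass balance: W = Q·C + k·V·C, so C = W/(Q + kV).
Q + kV = 5.239e+08 + 28·137000 = 5.277e+08 m³/yr.
C = 542/5.277e+08 = 1.027e-06 kg/m³ = 0.001027 mg/L = 1.027 µg/L.

1.03 µg/L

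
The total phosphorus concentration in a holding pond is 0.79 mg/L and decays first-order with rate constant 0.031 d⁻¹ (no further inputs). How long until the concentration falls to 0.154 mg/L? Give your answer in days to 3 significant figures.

52.7 d

t = ln(C₀/C)/k = ln(0.79/0.154)/0.031 = 1.635/0.031 = 52.74 d.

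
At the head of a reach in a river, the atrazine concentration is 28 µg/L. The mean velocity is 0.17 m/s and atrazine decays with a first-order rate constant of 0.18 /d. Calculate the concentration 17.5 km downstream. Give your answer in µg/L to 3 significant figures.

Travel time t = 17.5 km / 0.17 m/s = 1.75e+04/0.17 = 1.029e+05 s = 1.191 d.
First-order decay: C = 28·exp(−0.18·1.191) = 28·0.807 = 22.6 µg/L.

22.6 µg/L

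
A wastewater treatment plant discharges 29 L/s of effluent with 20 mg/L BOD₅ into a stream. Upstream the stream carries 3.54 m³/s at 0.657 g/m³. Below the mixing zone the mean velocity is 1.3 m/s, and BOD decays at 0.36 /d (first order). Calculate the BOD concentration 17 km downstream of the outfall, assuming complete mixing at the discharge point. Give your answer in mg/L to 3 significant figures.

29 L/s = 0.029 m³/s.
After complete mixing, C₀ = (0.029·20 + 3.54·0.657) / 3.569 = 0.8142 mg/L.
Travel time t = 1.7e+04 m / 1.3 m/s = 1.308e+04 s = 0.1514 d.
C = 0.8142·exp(−0.36·0.1514) = 0.8142·0.947 = 0.771 mg/L.

0.771 mg/L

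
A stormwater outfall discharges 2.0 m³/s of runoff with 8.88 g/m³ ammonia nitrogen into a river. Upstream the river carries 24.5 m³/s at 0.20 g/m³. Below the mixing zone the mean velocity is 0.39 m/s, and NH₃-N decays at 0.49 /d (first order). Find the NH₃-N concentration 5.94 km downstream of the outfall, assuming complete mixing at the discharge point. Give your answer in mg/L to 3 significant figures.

0.784 mg/L

After complete mixing, C₀ = (2·8.88 + 24.5·0.2) / 26.5 = 0.8551 mg/L.
Travel time t = 5940 m / 0.39 m/s = 1.523e+04 s = 0.1763 d.
C = 0.8551·exp(−0.49·0.1763) = 0.8551·0.9172 = 0.7843 mg/L.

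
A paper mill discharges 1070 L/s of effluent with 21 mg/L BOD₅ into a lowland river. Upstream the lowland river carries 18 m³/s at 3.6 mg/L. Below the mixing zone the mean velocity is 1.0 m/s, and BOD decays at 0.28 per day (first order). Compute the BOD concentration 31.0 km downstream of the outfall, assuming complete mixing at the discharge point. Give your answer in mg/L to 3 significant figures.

1070 L/s = 1.07 m³/s.
After complete mixing, C₀ = (1.07·21 + 18·3.6) / 19.07 = 4.576 mg/L.
Travel time t = 3.1e+04 m / 1.0 m/s = 3.1e+04 s = 0.3588 d.
C = 4.576·exp(−0.28·0.3588) = 4.576·0.9044 = 4.139 mg/L.

4.14 mg/L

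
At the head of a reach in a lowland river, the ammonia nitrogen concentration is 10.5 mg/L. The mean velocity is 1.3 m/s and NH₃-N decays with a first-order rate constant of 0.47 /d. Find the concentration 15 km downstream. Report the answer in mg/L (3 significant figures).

Travel time t = 15 km / 1.3 m/s = 1.5e+04/1.3 = 1.154e+04 s = 0.1335 d.
First-order decay: C = 10.5·exp(−0.47·0.1335) = 10.5·0.9392 = 9.861 mg/L.

9.86 mg/L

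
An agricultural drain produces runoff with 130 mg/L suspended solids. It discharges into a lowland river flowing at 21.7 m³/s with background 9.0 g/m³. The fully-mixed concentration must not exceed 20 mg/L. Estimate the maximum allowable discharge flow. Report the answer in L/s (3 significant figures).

2170 L/s

Mass balance at complete mixing: C_std·(Q_w + Q_r) = Q_w·C_e + Q_r·C_b.
Rearranging, Q_w = Q_r·(C_std − C_b)/(C_e − C_std) = 21.7·(20 − 9) / (130 − 20) = 2.17 m³/s.
= 2170 L/s.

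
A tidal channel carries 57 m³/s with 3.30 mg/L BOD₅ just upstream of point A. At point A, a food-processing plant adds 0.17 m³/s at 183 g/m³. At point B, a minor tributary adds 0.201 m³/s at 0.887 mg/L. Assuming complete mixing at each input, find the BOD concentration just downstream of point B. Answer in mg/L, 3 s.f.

3.82 mg/L

After input A: C = (57·3.3 + 0.17·183) / 57.17 = 3.834 mg/L.
After input B: C = (57.17·3.834 + 0.201·0.887) / 57.37 = 3.824 mg/L.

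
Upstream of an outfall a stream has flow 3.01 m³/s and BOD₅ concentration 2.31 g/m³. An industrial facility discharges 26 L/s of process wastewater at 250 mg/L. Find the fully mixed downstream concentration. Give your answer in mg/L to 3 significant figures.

4.43 mg/L

26 L/s = 0.026 m³/s.
By mass balance at complete mixing, C = (0.026·250 + 3.01·2.31) / (0.026 + 3.01) = 13.45/3.036 = 4.431 mg/L.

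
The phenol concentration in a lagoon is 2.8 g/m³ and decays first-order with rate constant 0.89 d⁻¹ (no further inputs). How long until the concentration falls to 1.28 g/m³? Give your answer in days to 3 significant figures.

0.880 d

t = ln(C₀/C)/k = ln(2.8/1.28)/0.89 = 0.7828/0.89 = 0.8795 d.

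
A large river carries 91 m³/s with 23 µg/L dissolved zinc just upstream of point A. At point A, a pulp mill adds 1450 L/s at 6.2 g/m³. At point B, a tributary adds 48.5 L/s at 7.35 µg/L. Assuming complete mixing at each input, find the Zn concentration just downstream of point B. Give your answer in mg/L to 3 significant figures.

23 µg/L = 0.023 mg/L.
1450 L/s = 1.45 m³/s.
After input A: C = (91·0.023 + 1.45·6.2) / 92.45 = 0.1199 mg/L.
48.5 L/s = 0.0485 m³/s.
7.35 µg/L = 0.00735 mg/L.
After input B: C = (92.45·0.1199 + 0.0485·0.00735) / 92.5 = 0.1198 mg/L.

0.120 mg/L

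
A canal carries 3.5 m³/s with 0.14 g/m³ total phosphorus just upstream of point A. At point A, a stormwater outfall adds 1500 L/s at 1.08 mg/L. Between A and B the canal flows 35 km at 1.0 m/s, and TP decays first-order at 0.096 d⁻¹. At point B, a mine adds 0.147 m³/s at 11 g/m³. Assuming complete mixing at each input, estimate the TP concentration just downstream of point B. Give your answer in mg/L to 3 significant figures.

0.708 mg/L

1500 L/s = 1.5 m³/s.
After input A: C = (3.5·0.14 + 1.5·1.08) / 5 = 0.422 mg/L.
Over the 35 km reach to input B (t = 3.5e+04 s = 0.4051 d), decay gives C = 0.422·exp(−0.096·0.4051) = 0.4059 mg/L.
After input B: C = (5·0.4059 + 0.147·11) / 5.147 = 0.7085 mg/L.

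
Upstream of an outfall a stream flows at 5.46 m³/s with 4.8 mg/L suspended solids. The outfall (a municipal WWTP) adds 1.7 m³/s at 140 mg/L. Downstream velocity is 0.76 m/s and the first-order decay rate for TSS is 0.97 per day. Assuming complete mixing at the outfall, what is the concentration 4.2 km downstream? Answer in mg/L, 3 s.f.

After complete mixing, C₀ = (1.7·140 + 5.46·4.8) / 7.16 = 36.9 mg/L.
Travel time t = 4200 m / 0.76 m/s = 5526 s = 0.06396 d.
C = 36.9·exp(−0.97·0.06396) = 36.9·0.9398 = 34.68 mg/L.

34.7 mg/L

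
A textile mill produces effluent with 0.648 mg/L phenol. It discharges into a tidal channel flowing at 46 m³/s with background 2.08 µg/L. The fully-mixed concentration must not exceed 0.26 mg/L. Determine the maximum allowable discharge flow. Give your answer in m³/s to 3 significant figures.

2.08 µg/L = 0.00208 mg/L.
Mass balance at complete mixing: C_std·(Q_w + Q_r) = Q_w·C_e + Q_r·C_b.
Rearranging, Q_w = Q_r·(C_std − C_b)/(C_e − C_std) = 46·(0.26 − 0.00208) / (0.648 − 0.26) = 30.58 m³/s.

30.6 m³/s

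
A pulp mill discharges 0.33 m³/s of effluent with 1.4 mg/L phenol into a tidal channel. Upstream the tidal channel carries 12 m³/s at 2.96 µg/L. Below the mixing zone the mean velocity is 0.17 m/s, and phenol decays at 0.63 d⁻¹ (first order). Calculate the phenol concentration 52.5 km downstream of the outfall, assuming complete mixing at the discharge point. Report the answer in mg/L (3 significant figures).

0.00425 mg/L

2.96 µg/L = 0.00296 mg/L.
After complete mixing, C₀ = (0.33·1.4 + 12·0.00296) / 12.33 = 0.04035 mg/L.
Travel time t = 5.25e+04 m / 0.17 m/s = 3.088e+05 s = 3.574 d.
C = 0.04035·exp(−0.63·3.574) = 0.04035·0.1052 = 0.004245 mg/L.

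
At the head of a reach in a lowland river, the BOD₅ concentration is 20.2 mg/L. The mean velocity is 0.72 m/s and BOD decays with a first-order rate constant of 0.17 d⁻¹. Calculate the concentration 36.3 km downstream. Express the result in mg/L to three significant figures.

18.3 mg/L

Travel time t = 36.3 km / 0.72 m/s = 3.63e+04/0.72 = 5.042e+04 s = 0.5835 d.
First-order decay: C = 20.2·exp(−0.17·0.5835) = 20.2·0.9056 = 18.29 mg/L.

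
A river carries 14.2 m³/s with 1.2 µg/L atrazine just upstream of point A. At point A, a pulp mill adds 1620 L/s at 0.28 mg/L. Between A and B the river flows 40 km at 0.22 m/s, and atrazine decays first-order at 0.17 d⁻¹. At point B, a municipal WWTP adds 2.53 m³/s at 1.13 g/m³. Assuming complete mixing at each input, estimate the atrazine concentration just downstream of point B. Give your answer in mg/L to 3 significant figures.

1.2 µg/L = 0.0012 mg/L.
1620 L/s = 1.62 m³/s.
After input A: C = (14.2·0.0012 + 1.62·0.28) / 15.82 = 0.02975 mg/L.
Over the 40 km reach to input B (t = 1.818e+05 s = 2.104 d), decay gives C = 0.02975·exp(−0.17·2.104) = 0.0208 mg/L.
After input B: C = (15.82·0.0208 + 2.53·1.13) / 18.35 = 0.1737 mg/L.

0.174 mg/L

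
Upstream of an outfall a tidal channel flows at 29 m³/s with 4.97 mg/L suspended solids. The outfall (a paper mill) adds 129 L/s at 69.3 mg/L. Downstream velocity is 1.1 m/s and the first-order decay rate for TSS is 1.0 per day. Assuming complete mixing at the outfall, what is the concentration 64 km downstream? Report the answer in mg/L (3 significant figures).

129 L/s = 0.129 m³/s.
After complete mixing, C₀ = (0.129·69.3 + 29·4.97) / 29.13 = 5.255 mg/L.
Travel time t = 6.4e+04 m / 1.1 m/s = 5.818e+04 s = 0.6734 d.
C = 5.255·exp(−1.0·0.6734) = 5.255·0.51 = 2.68 mg/L.

2.68 mg/L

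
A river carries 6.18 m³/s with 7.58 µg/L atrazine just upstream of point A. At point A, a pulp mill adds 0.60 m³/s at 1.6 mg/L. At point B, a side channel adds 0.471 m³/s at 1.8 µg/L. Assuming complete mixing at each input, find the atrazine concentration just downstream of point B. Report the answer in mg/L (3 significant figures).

7.58 µg/L = 0.00758 mg/L.
After input A: C = (6.18·0.00758 + 0.6·1.6) / 6.78 = 0.1485 mg/L.
1.8 µg/L = 0.0018 mg/L.
After input B: C = (6.78·0.1485 + 0.471·0.0018) / 7.251 = 0.139 mg/L.

0.139 mg/L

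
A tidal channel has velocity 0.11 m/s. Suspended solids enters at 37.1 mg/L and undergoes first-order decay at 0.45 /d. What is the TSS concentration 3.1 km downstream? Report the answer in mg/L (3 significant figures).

32.0 mg/L

Travel time t = 3.1 km / 0.11 m/s = 3100/0.11 = 2.818e+04 s = 0.3262 d.
First-order decay: C = 37.1·exp(−0.45·0.3262) = 37.1·0.8635 = 32.04 mg/L.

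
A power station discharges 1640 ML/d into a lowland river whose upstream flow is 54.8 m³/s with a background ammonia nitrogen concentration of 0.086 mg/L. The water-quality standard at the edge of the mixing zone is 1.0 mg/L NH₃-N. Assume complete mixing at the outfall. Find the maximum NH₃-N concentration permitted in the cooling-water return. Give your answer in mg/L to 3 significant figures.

1640 ML/d = 18.98 m³/s.
Mass balance: 1·73.78 = 18.98·Cₑ + 54.8·0.086.
Cₑ = (73.78 − 4.713) / 18.98 = 3.639 mg/L.

3.64 mg/L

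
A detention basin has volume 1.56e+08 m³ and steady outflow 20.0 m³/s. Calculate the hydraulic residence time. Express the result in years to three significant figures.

0.247 yr

Q = 20.0 m³/s × 3.156e+07 s/yr = 6.312e+08 m³/yr.
Hydraulic residence time τ = V/Q = 1.56e+08/6.312e+08 = 0.2472 yr.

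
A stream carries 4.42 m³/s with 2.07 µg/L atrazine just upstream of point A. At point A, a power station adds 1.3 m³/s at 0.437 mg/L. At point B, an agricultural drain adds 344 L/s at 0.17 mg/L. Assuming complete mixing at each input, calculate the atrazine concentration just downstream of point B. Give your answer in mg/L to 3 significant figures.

2.07 µg/L = 0.00207 mg/L.
After input A: C = (4.42·0.00207 + 1.3·0.437) / 5.72 = 0.1009 mg/L.
344 L/s = 0.344 m³/s.
After input B: C = (5.72·0.1009 + 0.344·0.17) / 6.064 = 0.1048 mg/L.

0.105 mg/L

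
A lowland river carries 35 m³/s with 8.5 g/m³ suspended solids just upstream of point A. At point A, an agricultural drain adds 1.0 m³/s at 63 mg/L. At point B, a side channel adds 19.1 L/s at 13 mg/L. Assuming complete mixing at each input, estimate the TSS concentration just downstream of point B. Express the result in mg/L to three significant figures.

After input A: C = (35·8.5 + 1·63) / 36 = 10.01 mg/L.
19.1 L/s = 0.0191 m³/s.
After input B: C = (36·10.01 + 0.0191·13) / 36.02 = 10.02 mg/L.

10.0 mg/L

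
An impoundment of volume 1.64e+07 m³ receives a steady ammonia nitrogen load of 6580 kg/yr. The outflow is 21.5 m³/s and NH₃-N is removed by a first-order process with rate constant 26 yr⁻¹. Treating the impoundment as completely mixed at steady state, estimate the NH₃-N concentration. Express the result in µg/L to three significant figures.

5.96 µg/L

Outflow Q = 21.5 m³/s × 3.156e+07 s/yr = 6.785e+08 m³/yr.
Steady-state CSTR mass balance: W = Q·C + k·V·C, so C = W/(Q + kV).
Q + kV = 6.785e+08 + 26·1.64e+07 = 1.105e+09 m³/yr.
C = 6580/1.105e+09 = 5.955e-06 kg/m³ = 0.005955 mg/L = 5.955 µg/L.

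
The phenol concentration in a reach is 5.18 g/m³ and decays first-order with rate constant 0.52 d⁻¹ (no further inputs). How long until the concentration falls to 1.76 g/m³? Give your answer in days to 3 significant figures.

t = ln(C₀/C)/k = ln(5.18/1.76)/0.52 = 1.079/0.52 = 2.076 d.

2.08 d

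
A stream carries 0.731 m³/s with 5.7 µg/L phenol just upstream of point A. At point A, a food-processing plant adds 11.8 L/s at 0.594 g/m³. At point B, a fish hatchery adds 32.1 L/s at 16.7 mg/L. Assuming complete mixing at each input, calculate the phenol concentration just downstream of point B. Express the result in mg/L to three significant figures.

0.706 mg/L

5.7 µg/L = 0.0057 mg/L.
11.8 L/s = 0.0118 m³/s.
After input A: C = (0.731·0.0057 + 0.0118·0.594) / 0.7428 = 0.01505 mg/L.
32.1 L/s = 0.0321 m³/s.
After input B: C = (0.7428·0.01505 + 0.0321·16.7) / 0.7749 = 0.7062 mg/L.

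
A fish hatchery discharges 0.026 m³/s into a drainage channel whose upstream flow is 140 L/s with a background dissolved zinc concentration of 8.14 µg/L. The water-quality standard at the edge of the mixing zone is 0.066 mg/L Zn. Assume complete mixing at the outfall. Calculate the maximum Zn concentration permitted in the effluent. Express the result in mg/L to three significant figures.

140 L/s = 0.14 m³/s.
8.14 µg/L = 0.00814 mg/L.
Mass balance: 0.066·0.166 = 0.026·Cₑ + 0.14·0.00814.
Cₑ = (0.01096 − 0.00114) / 0.026 = 0.3776 mg/L.

0.378 mg/L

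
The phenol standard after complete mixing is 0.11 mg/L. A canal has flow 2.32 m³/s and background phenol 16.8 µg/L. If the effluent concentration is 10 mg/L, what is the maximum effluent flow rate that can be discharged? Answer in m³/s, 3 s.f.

0.0219 m³/s

16.8 µg/L = 0.0168 mg/L.
Mass balance at complete mixing: C_std·(Q_w + Q_r) = Q_w·C_e + Q_r·C_b.
Rearranging, Q_w = Q_r·(C_std − C_b)/(C_e − C_std) = 2.32·(0.11 − 0.0168) / (10 − 0.11) = 0.02186 m³/s.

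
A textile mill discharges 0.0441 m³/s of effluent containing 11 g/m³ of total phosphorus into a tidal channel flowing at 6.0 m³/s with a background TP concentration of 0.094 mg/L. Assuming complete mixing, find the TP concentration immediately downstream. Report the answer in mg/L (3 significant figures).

Conservation of mass across the mixing zone: C = (0.0441·11 + 6·0.094) / (0.0441 + 6) = 1.049/6.044 = 0.1736 mg/L.

0.174 mg/L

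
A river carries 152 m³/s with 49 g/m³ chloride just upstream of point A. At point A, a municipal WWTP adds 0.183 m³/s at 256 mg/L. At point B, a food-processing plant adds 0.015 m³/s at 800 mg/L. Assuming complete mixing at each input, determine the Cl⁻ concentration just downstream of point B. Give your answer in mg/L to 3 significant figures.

After input A: C = (152·49 + 0.183·256) / 152.2 = 49.25 mg/L.
After input B: C = (152.2·49.25 + 0.015·800) / 152.2 = 49.32 mg/L.

49.3 mg/L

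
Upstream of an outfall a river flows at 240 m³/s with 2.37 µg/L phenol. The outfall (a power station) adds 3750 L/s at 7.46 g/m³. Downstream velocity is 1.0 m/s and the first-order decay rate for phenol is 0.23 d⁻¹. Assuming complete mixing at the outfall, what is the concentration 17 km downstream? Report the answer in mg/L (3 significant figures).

0.112 mg/L

3750 L/s = 3.75 m³/s.
2.37 µg/L = 0.00237 mg/L.
After complete mixing, C₀ = (3.75·7.46 + 240·0.00237) / 243.8 = 0.1171 mg/L.
Travel time t = 1.7e+04 m / 1.0 m/s = 1.7e+04 s = 0.1968 d.
C = 0.1171·exp(−0.23·0.1968) = 0.1171·0.9558 = 0.1119 mg/L.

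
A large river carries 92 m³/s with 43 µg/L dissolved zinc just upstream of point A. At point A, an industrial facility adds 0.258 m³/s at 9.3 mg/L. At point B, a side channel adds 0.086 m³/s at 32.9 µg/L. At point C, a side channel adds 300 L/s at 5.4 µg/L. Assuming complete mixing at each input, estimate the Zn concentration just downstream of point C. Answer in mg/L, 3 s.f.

43 µg/L = 0.043 mg/L.
After input A: C = (92·0.043 + 0.258·9.3) / 92.26 = 0.06889 mg/L.
32.9 µg/L = 0.0329 mg/L.
After input B: C = (92.26·0.06889 + 0.086·0.0329) / 92.34 = 0.06885 mg/L.
300 L/s = 0.3 m³/s.
5.4 µg/L = 0.0054 mg/L.
After input C: C = (92.34·0.06885 + 0.3·0.0054) / 92.64 = 0.06865 mg/L.

0.0686 mg/L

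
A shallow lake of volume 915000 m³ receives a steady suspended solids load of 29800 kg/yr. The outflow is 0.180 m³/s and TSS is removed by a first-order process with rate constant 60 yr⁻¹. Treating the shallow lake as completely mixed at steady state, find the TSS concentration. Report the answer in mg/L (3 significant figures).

0.492 mg/L

Outflow Q = 0.180 m³/s × 3.156e+07 s/yr = 5.68e+06 m³/yr.
Steady-state CSTR mass balance: W = Q·C + k·V·C, so C = W/(Q + kV).
Q + kV = 5.68e+06 + 60·915000 = 6.058e+07 m³/yr.
C = 29800/6.058e+07 = 0.0004919 kg/m³ = 0.4919 mg/L.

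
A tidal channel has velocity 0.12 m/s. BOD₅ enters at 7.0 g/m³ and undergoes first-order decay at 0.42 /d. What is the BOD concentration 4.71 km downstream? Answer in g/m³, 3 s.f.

Travel time t = 4.71 km / 0.12 m/s = 4710/0.12 = 3.925e+04 s = 0.4543 d.
First-order decay: C = 7.0·exp(−0.42·0.4543) = 7.0·0.8263 = 5.784 g/m³.

5.78 g/m³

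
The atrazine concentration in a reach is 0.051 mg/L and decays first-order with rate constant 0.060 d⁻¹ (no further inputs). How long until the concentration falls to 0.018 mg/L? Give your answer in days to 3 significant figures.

17.4 d

t = ln(C₀/C)/k = ln(0.051/0.018)/0.060 = 1.041/0.060 = 17.36 d.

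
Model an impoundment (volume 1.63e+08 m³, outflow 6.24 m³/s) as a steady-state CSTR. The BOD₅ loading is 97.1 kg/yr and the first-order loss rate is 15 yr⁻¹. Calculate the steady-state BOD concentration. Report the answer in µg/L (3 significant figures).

Outflow Q = 6.24 m³/s × 3.156e+07 s/yr = 1.969e+08 m³/yr.
Steady-state CSTR mass balance: W = Q·C + k·V·C, so C = W/(Q + kV).
Q + kV = 1.969e+08 + 15·1.63e+08 = 2.642e+09 m³/yr.
C = 97.1/2.642e+09 = 3.675e-08 kg/m³ = 3.675e-05 mg/L = 0.03675 µg/L.

0.0368 µg/L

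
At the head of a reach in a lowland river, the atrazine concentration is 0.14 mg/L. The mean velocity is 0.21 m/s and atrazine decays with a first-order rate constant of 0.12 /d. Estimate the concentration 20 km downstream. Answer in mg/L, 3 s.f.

Travel time t = 20 km / 0.21 m/s = 2e+04/0.21 = 9.524e+04 s = 1.102 d.
First-order decay: C = 0.14·exp(−0.12·1.102) = 0.14·0.8761 = 0.1227 mg/L.

0.123 mg/L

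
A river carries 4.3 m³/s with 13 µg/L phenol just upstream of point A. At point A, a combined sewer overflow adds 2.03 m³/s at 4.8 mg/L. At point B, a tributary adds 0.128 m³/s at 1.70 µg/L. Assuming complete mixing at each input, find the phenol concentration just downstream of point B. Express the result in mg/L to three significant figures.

13 µg/L = 0.013 mg/L.
After input A: C = (4.3·0.013 + 2.03·4.8) / 6.33 = 1.548 mg/L.
1.70 µg/L = 0.0017 mg/L.
After input B: C = (6.33·1.548 + 0.128·0.0017) / 6.458 = 1.518 mg/L.

1.52 mg/L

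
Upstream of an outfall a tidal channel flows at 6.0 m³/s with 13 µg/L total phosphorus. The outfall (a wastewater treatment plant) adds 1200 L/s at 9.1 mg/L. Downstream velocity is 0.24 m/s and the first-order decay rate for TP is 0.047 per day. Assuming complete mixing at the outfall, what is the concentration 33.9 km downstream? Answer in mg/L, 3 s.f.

1200 L/s = 1.2 m³/s.
13 µg/L = 0.013 mg/L.
After complete mixing, C₀ = (1.2·9.1 + 6·0.013) / 7.2 = 1.527 mg/L.
Travel time t = 3.39e+04 m / 0.24 m/s = 1.412e+05 s = 1.635 d.
C = 1.527·exp(−0.047·1.635) = 1.527·0.926 = 1.415 mg/L.

1.41 mg/L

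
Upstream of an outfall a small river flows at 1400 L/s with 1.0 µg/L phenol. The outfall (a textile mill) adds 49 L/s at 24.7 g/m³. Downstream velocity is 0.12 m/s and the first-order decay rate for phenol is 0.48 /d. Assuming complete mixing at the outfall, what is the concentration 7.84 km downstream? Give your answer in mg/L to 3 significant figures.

0.582 mg/L

49 L/s = 0.049 m³/s.
1400 L/s = 1.4 m³/s.
1.0 µg/L = 0.001 mg/L.
After complete mixing, C₀ = (0.049·24.7 + 1.4·0.001) / 1.449 = 0.8362 mg/L.
Travel time t = 7840 m / 0.12 m/s = 6.533e+04 s = 0.7562 d.
C = 0.8362·exp(−0.48·0.7562) = 0.8362·0.6956 = 0.5817 mg/L.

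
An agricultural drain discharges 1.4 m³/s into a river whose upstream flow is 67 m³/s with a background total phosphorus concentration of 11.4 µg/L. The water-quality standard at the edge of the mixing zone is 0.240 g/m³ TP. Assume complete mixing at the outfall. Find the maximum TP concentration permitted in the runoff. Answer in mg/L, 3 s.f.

11.4 µg/L = 0.0114 mg/L.
Mass balance: 0.24·68.4 = 1.4·Cₑ + 67·0.0114.
Cₑ = (16.42 − 0.7638) / 1.4 = 11.18 mg/L.

11.2 mg/L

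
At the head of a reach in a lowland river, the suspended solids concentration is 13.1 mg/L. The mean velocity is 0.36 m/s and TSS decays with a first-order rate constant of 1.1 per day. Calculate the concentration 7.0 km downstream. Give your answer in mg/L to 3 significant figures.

Travel time t = 7.0 km / 0.36 m/s = 7000/0.36 = 1.944e+04 s = 0.2251 d.
First-order decay: C = 13.1·exp(−1.1·0.2251) = 13.1·0.7807 = 10.23 mg/L.

10.2 mg/L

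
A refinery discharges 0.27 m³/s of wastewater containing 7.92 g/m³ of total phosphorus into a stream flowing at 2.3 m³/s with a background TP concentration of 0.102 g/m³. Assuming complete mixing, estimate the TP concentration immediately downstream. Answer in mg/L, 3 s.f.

0.923 mg/L

Conservation of mass across the mixing zone: C = (0.27·7.92 + 2.3·0.102) / (0.27 + 2.3) = 2.373/2.57 = 0.9233 mg/L.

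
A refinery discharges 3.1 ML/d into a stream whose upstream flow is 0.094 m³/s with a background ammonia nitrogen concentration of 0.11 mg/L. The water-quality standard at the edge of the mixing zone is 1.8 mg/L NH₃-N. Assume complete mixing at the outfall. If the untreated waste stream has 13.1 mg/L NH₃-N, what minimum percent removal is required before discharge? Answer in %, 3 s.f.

52.5 %

3.1 ML/d = 0.03588 m³/s.
Mass balance: 1.8·0.1299 = 0.03588·Cₑ + 0.094·0.11.
Cₑ = (0.2338 − 0.01034) / 0.03588 = 6.228 mg/L.
Required removal = 1 − 6.228/13.1 = 52.46 %.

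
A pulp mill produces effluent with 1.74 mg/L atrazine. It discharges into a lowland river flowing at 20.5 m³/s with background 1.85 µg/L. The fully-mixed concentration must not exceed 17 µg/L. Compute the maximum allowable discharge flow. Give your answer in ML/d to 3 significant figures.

15.6 ML/d

1.85 µg/L = 0.00185 mg/L.
17 µg/L = 0.017 mg/L.
Mass balance at complete mixing: C_std·(Q_w + Q_r) = Q_w·C_e + Q_r·C_b.
Rearranging, Q_w = Q_r·(C_std − C_b)/(C_e − C_std) = 20.5·(0.017 − 0.00185) / (1.74 − 0.017) = 0.1803 m³/s.
= 15.57 ML/d.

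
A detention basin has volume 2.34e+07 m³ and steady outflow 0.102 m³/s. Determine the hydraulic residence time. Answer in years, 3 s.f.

7.27 yr

Q = 0.102 m³/s × 3.156e+07 s/yr = 3.219e+06 m³/yr.
Hydraulic residence time τ = V/Q = 2.34e+07/3.219e+06 = 7.27 yr.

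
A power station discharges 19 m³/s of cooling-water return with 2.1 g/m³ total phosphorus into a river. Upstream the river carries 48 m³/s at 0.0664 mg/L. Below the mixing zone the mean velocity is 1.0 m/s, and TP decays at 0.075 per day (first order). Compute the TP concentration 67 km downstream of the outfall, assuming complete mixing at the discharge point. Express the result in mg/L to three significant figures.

After complete mixing, C₀ = (19·2.1 + 48·0.0664) / 67 = 0.6431 mg/L.
Travel time t = 6.7e+04 m / 1.0 m/s = 6.7e+04 s = 0.7755 d.
C = 0.6431·exp(−0.075·0.7755) = 0.6431·0.9435 = 0.6068 mg/L.

0.607 mg/L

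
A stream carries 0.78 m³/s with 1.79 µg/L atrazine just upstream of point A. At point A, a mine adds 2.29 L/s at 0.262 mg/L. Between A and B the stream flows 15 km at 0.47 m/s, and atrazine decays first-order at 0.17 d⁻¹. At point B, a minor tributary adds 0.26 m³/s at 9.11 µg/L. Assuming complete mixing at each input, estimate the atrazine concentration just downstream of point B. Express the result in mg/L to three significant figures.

1.79 µg/L = 0.00179 mg/L.
2.29 L/s = 0.00229 m³/s.
After input A: C = (0.78·0.00179 + 0.00229·0.262) / 0.7823 = 0.002552 mg/L.
Over the 15 km reach to input B (t = 3.191e+04 s = 0.3694 d), decay gives C = 0.002552·exp(−0.17·0.3694) = 0.002396 mg/L.
9.11 µg/L = 0.00911 mg/L.
After input B: C = (0.7823·0.002396 + 0.26·0.00911) / 1.042 = 0.004071 mg/L.

0.00407 mg/L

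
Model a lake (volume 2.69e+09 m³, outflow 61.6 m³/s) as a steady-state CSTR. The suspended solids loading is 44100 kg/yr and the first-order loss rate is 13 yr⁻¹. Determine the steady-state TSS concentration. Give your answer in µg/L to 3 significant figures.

1.19 µg/L

Outflow Q = 61.6 m³/s × 3.156e+07 s/yr = 1.944e+09 m³/yr.
Steady-state CSTR mass balance: W = Q·C + k·V·C, so C = W/(Q + kV).
Q + kV = 1.944e+09 + 13·2.69e+09 = 3.691e+10 m³/yr.
C = 44100/3.691e+10 = 1.195e-06 kg/m³ = 0.001195 mg/L = 1.195 µg/L.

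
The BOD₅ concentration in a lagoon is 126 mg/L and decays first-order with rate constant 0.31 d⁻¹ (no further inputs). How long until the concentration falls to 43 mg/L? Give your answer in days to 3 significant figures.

t = ln(C₀/C)/k = ln(126/43)/0.31 = 1.075/0.31 = 3.468 d.

3.47 d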